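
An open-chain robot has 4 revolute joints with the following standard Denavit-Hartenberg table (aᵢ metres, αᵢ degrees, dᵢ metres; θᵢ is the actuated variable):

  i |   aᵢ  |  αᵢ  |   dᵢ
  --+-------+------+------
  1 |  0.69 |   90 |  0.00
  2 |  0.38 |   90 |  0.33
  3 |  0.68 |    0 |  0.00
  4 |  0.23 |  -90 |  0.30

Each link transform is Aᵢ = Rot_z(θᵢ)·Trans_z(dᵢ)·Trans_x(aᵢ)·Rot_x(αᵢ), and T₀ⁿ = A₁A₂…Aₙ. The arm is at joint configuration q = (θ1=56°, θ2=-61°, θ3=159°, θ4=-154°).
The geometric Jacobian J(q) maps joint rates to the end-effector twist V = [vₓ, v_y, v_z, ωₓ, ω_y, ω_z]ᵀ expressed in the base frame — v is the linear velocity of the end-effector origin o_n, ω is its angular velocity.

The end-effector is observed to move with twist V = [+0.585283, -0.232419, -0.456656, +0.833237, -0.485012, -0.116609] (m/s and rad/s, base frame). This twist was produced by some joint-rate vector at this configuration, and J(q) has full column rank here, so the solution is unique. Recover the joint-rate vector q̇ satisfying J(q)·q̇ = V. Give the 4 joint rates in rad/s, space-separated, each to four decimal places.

o_n = [0.7244, 0.0122, -0.1230]
J₁: ẑ×o_n = [-0.0122, 0.7244, 0.0000], ω = ẑ
J2: z=[0.8290, -0.5592, 0.0000] o=[0.3858, 0.5720, 0.0000] → [0.0688, 0.1019, -0.2749, 0.8290, -0.5592, 0.0000]
J3: z=[-0.4891, -0.7251, -0.4848] o=[0.7624, 0.5402, -0.3324] → [-0.4078, 0.1209, 0.2307, -0.4891, -0.7251, -0.4848]
J4: z=[-0.4891, -0.7251, -0.4848] o=[0.7924, 0.1488, 0.2229] → [0.1845, -0.1362, 0.0175, -0.4891, -0.7251, -0.4848]
q̇ = J⁺·V = [-0.1520, 0.9620, -0.8960, 0.8230]

-0.1520 0.9620 -0.8960 0.8230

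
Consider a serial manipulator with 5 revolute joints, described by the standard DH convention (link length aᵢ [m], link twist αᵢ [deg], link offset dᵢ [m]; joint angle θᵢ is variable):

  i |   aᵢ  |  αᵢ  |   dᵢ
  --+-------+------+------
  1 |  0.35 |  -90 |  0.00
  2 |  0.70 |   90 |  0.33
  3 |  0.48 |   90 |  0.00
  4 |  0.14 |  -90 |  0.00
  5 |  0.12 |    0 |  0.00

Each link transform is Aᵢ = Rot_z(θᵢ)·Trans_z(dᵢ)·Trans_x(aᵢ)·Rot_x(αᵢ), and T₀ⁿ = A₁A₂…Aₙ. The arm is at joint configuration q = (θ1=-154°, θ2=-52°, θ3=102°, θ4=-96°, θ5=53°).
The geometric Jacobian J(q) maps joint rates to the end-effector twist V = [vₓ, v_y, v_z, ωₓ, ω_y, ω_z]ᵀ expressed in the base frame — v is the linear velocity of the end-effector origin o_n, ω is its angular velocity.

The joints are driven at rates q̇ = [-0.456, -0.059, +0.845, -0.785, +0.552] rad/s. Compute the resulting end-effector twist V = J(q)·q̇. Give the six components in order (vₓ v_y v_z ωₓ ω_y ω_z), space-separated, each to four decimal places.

o_n = [-0.4146, -1.0455, 0.2728]
J₁: ẑ×o_n = [1.0455, -0.4146, 0.0000], ω = ẑ
J2: z=[0.4384, -0.8988, 0.0000] o=[-0.3146, -0.1534, 0.0000] → [-0.2452, -0.1196, -0.4810, 0.4384, -0.8988, 0.0000]
J3: z=[0.7083, 0.3454, 0.6157] o=[-0.5573, -0.6390, 0.5516] → [0.1540, 0.2853, -0.3372, 0.7083, 0.3454, 0.6157]
J4: z=[-0.4501, -0.4509, 0.7708] o=[-0.2962, -1.0340, 0.4730] → [0.0991, -0.1814, -0.0482, -0.4501, -0.4509, 0.7708]
J5: z=[0.4668, -0.8546, -0.2273] o=[-0.4028, -1.0701, 0.3896] → [0.1055, 0.0572, 0.0014, 0.4668, -0.8546, -0.2273]
V = J·q̇ = [-0.3517, 0.6112, -0.2179, 1.1836, 0.2271, -0.6663]

-0.3517 0.6112 -0.2179 1.1836 0.2271 -0.6663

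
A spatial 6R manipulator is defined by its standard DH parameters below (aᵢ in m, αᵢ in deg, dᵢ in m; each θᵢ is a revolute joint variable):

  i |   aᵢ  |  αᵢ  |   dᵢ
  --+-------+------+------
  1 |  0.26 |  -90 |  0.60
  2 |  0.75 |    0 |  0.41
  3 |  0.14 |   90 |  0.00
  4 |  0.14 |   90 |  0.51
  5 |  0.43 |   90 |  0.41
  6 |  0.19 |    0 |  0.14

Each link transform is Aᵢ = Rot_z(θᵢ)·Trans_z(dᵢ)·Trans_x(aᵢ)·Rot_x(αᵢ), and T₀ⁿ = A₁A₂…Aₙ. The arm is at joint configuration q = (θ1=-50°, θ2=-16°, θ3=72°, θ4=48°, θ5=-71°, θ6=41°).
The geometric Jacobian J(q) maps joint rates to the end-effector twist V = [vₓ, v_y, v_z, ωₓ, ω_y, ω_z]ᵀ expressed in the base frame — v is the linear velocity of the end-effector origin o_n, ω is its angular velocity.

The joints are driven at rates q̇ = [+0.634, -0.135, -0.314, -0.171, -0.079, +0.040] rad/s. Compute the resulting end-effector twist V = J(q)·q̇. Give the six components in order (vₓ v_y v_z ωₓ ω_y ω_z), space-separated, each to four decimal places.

0.5782 0.3811 0.2896 -0.4533 -0.1198 0.6007

o_n = [0.9796, -0.8615, 0.2100]
J₁: ẑ×o_n = [0.8615, 0.9796, -0.0000], ω = ẑ
J2: z=[0.7660, 0.6428, 0.0000] o=[0.1671, -0.1992, 0.6000] → [-0.2507, 0.2988, -1.0297, 0.7660, 0.6428, 0.0000]
J3: z=[0.7660, 0.6428, 0.0000] o=[0.9446, -0.4879, 0.8067] → [-0.3836, 0.4571, -0.3087, 0.7660, 0.6428, 0.0000]
J4: z=[0.5329, -0.6351, 0.5592] o=[0.9949, -0.5479, 0.6907] → [0.4807, 0.2476, -0.1769, 0.5329, -0.6351, 0.5592]
J5: z=[-0.2455, -0.7484, -0.6161] o=[1.3801, -0.8450, 0.8982] → [0.5049, 0.0778, -0.2957, -0.2455, -0.7484, -0.6161]
J6: z=[-0.9392, 0.0261, 0.3425] o=[1.1762, -0.8669, 0.3406] → [-0.0053, -0.1899, 0.0001, -0.9392, 0.0261, 0.3425]
V = J·q̇ = [0.5782, 0.3811, 0.2896, -0.4533, -0.1198, 0.6007]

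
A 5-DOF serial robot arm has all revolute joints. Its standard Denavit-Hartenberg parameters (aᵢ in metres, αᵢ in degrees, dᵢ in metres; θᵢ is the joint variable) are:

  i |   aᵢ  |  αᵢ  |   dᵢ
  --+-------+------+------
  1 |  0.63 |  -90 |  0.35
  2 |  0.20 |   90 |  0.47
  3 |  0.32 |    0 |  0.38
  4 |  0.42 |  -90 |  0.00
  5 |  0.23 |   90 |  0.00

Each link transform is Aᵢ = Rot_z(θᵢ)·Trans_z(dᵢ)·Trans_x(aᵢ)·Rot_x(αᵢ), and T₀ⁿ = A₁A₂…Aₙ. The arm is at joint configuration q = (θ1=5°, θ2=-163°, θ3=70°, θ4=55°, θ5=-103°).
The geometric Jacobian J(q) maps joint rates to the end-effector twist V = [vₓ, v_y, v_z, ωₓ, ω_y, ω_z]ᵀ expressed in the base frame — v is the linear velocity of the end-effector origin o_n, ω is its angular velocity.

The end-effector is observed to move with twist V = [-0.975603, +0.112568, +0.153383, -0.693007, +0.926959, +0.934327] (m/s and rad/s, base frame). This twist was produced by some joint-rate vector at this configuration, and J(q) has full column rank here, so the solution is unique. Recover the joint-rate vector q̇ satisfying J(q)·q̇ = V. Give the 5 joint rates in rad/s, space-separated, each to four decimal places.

0.7260 0.5330 0.6950 -0.7160 -0.7860

o_n = [0.2646, 1.0996, -0.1990]
J₁: ẑ×o_n = [-1.0996, 0.2646, 0.0000], ω = ẑ
J2: z=[-0.0872, 0.9962, 0.0000] o=[0.6276, 0.0549, 0.3500] → [-0.5469, -0.0478, 0.2706, -0.0872, 0.9962, 0.0000]
J3: z=[-0.2913, -0.0255, -0.9563] o=[0.3961, 0.5065, 0.4085] → [0.5827, -0.0512, -0.1761, -0.2913, -0.0255, -0.9563]
J4: z=[-0.2913, -0.0255, -0.9563] o=[0.1550, 0.7872, 0.0771] → [0.3058, -0.1853, -0.0882, -0.2913, -0.0255, -0.9563]
J5: z=[0.8304, -0.5031, -0.2395] o=[0.3545, 1.1500, 0.0066] → [0.0914, 0.1923, -0.0871, 0.8304, -0.5031, -0.2395]
q̇ = J⁺·V = [0.7260, 0.5330, 0.6950, -0.7160, -0.7860]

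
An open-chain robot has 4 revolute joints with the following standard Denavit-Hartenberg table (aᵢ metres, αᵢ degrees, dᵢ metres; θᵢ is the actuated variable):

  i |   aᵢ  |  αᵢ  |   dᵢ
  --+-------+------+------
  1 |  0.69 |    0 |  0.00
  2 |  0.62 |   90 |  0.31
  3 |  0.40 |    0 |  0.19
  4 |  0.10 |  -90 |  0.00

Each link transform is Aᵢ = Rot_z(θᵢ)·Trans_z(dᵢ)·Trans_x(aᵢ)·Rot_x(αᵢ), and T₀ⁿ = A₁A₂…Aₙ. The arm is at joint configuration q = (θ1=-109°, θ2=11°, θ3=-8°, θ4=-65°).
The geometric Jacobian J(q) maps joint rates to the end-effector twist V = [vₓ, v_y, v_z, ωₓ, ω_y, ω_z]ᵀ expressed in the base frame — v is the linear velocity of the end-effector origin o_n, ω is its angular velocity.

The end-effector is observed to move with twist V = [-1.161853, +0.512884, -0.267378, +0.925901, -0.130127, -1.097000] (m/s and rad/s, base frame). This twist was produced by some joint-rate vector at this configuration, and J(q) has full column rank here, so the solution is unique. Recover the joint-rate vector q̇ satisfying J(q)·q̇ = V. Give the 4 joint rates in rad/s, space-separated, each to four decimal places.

o_n = [-0.5583, -1.6611, 0.1587]
J₁: ẑ×o_n = [1.6611, -0.5583, 0.0000], ω = ẑ
J2: z=[0.0000, 0.0000, 1.0000] o=[-0.2246, -0.6524, 0.0000] → [1.0087, -0.3336, 0.0000, 0.0000, 0.0000, 1.0000]
J3: z=[-0.9903, 0.1392, 0.0000] o=[-0.3109, -1.2664, 0.3100] → [-0.0211, -0.1498, 0.4253, -0.9903, 0.1392, 0.0000]
J4: z=[-0.9903, 0.1392, 0.0000] o=[-0.5542, -1.6322, 0.2543] → [-0.0133, -0.0947, 0.0292, -0.9903, 0.1392, 0.0000]
q̇ = J⁺·V = [-0.1110, -0.9860, -0.6060, -0.3290]

-0.1110 -0.9860 -0.6060 -0.3290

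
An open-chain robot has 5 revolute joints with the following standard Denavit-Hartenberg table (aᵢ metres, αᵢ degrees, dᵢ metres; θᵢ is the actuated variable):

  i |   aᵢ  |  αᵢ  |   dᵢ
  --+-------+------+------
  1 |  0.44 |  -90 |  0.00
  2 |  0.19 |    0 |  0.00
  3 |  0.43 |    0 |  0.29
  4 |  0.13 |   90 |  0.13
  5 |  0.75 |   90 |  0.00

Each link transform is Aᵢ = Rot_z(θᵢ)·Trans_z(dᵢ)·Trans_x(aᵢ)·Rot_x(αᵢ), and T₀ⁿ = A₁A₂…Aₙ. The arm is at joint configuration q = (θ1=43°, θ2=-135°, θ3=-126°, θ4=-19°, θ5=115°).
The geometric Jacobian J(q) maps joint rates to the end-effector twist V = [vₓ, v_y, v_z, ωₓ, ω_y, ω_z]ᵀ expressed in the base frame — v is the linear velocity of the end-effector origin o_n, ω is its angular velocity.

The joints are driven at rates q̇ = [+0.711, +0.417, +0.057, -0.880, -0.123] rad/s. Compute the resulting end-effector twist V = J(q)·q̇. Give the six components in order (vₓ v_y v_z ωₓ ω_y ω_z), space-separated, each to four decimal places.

o_n = [-0.5994, 0.9447, -0.1062]
J₁: ẑ×o_n = [-0.9447, -0.5994, 0.0000], ω = ẑ
J2: z=[-0.6820, 0.7314, 0.0000] o=[0.3218, 0.3001, 0.0000] → [-0.0777, -0.0725, 0.2341, -0.6820, 0.7314, 0.0000]
J3: z=[-0.6820, 0.7314, 0.0000] o=[0.2235, 0.2085, 0.1344] → [-0.1760, -0.1641, 0.0997, -0.6820, 0.7314, 0.0000]
J4: z=[-0.6820, 0.7314, 0.0000] o=[-0.0234, 0.3747, -0.2904] → [0.1347, 0.1256, 0.0325, -0.6820, 0.7314, 0.0000]
J5: z=[0.7202, 0.6716, 0.1736] o=[-0.0956, 0.4851, -0.4184] → [0.1298, -0.3123, 0.6694, 0.7202, 0.6716, 0.1736]
V = J·q̇ = [-0.8486, -0.5378, -0.0076, 0.1883, -0.3795, 0.6896]

-0.8486 -0.5378 -0.0076 0.1883 -0.3795 0.6896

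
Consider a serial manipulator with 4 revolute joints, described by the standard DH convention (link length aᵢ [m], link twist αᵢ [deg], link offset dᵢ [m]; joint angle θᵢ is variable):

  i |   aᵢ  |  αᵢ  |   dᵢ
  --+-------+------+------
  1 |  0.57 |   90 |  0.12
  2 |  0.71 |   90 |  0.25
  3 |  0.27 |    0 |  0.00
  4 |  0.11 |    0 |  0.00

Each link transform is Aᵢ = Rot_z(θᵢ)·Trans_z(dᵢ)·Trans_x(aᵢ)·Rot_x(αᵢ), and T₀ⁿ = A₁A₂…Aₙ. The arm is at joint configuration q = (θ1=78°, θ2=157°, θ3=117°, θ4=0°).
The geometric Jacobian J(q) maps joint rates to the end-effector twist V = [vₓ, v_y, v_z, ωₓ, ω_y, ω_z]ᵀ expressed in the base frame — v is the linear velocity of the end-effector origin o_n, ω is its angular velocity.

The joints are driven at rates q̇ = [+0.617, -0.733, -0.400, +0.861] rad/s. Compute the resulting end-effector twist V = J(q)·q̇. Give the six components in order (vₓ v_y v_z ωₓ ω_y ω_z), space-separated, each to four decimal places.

0.0778 0.4641 0.3826 -0.6795 0.3286 1.0414

o_n = [0.5914, -0.0488, 0.3300]
J₁: ẑ×o_n = [0.0488, 0.5914, -0.0000], ω = ẑ
J2: z=[0.9781, -0.2079, 0.0000] o=[0.1185, 0.5575, 0.1200] → [-0.0437, -0.2054, -0.4948, 0.9781, -0.2079, 0.0000]
J3: z=[0.0812, 0.3822, 0.9205] o=[0.2272, -0.1337, 0.3974] → [-0.1039, 0.3407, -0.1323, 0.0812, 0.3822, 0.9205]
J4: z=[0.0812, 0.3822, 0.9205] o=[0.4859, -0.0734, 0.3495] → [-0.0301, 0.0986, -0.0383, 0.0812, 0.3822, 0.9205]
V = J·q̇ = [0.0778, 0.4641, 0.3826, -0.6795, 0.3286, 1.0414]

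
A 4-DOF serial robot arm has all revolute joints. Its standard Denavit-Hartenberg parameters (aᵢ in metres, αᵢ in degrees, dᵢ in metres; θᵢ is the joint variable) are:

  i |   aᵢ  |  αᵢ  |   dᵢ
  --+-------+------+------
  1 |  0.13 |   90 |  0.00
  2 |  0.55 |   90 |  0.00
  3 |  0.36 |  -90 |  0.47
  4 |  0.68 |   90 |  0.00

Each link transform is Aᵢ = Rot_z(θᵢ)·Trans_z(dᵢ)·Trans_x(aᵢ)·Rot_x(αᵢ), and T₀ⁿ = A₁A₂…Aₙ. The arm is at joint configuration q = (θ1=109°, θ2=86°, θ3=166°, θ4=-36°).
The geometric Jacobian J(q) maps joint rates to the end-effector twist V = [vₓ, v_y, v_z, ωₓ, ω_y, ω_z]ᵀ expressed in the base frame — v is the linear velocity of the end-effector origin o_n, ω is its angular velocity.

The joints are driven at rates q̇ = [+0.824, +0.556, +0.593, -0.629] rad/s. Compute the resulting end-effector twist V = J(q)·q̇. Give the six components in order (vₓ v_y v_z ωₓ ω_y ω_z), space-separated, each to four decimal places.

-1.5569 0.2603 0.5584 0.9067 0.9491 0.9344

o_n = [-0.1090, 0.9929, -0.3930]
J₁: ẑ×o_n = [-0.9929, -0.1090, 0.0000], ω = ẑ
J2: z=[0.9455, 0.3256, 0.0000] o=[-0.0423, 0.1229, 0.0000] → [-0.1279, 0.3715, 0.8443, 0.9455, 0.3256, 0.0000]
J3: z=[-0.3248, 0.9432, -0.0698] o=[-0.0548, 0.1592, 0.5487] → [-0.8300, -0.3020, -0.2196, -0.3248, 0.9432, -0.0698]
J4: z=[-0.9119, -0.3319, -0.2413] o=[-0.1172, 0.6078, 0.1674] → [0.2789, -0.5130, -0.3485, -0.9119, -0.3319, -0.2413]
V = J·q̇ = [-1.5569, 0.2603, 0.5584, 0.9067, 0.9491, 0.9344]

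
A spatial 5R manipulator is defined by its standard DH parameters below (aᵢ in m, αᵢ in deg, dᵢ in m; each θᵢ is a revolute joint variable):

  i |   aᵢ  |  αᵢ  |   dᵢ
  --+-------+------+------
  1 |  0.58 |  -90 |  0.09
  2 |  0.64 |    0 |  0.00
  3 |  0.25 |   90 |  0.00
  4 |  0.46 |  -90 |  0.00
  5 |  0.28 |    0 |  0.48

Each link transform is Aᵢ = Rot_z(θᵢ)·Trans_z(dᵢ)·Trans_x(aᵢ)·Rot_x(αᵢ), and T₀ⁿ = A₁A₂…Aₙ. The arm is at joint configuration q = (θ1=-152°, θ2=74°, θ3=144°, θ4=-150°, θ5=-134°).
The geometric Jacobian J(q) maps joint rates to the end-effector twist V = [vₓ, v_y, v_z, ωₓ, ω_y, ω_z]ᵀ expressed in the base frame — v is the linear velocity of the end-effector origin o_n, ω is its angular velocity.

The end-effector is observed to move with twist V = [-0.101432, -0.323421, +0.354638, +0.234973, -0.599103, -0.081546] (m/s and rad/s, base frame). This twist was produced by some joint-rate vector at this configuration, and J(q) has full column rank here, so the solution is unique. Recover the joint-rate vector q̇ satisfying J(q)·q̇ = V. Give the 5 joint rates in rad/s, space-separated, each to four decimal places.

o_n = [-0.6349, 0.2836, -0.5238]
J₁: ẑ×o_n = [-0.2836, -0.6349, 0.0000], ω = ẑ
J2: z=[0.4695, -0.8829, 0.0000] o=[-0.5121, -0.2723, 0.0900] → [0.5420, 0.2882, 0.1525, 0.4695, -0.8829, 0.0000]
J3: z=[0.4695, -0.8829, 0.0000] o=[-0.6679, -0.3551, -0.5252] → [-0.0012, -0.0007, 0.3289, 0.4695, -0.8829, 0.0000]
J4: z=[0.5436, 0.2890, -0.7880] o=[-0.4939, -0.2626, -0.3713] → [0.3863, 0.1940, 0.3377, 0.5436, 0.2890, -0.7880]
J5: z=[-0.0587, 0.9496, 0.3078] o=[-0.8791, -0.2069, -0.6166] → [-0.0629, 0.0806, -0.2607, -0.0587, 0.9496, 0.3078]
q̇ = J⁺·V = [0.3860, -0.2950, 0.3350, 0.3230, -0.6920]

0.3860 -0.2950 0.3350 0.3230 -0.6920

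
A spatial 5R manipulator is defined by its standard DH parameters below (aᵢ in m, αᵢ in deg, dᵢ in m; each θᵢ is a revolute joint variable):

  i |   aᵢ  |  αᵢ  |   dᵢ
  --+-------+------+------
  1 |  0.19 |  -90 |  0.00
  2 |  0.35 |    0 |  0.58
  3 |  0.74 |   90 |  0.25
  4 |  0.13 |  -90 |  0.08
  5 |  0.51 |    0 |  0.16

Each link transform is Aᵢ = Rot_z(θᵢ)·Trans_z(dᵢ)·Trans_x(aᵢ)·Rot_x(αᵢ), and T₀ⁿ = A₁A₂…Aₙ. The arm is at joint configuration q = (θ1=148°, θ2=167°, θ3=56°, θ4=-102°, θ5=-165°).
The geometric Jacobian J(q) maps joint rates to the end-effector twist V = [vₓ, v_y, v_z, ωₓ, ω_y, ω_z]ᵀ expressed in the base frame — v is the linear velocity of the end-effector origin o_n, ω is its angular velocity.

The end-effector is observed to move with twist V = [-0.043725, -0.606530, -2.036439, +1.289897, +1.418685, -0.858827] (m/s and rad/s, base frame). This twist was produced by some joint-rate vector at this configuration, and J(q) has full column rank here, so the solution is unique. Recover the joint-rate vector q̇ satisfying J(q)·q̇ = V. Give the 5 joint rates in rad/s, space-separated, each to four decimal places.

o_n = [0.2433, -1.5098, 0.4291]
J₁: ẑ×o_n = [1.5098, 0.2433, -0.0000], ω = ẑ
J2: z=[-0.5299, -0.8480, 0.0000] o=[-0.1611, 0.1007, 0.0000] → [-0.3639, 0.2274, 1.1964, -0.5299, -0.8480, 0.0000]
J3: z=[-0.5299, -0.8480, 0.0000] o=[-0.1793, -0.5719, -0.0787] → [-0.4306, 0.2691, 0.8554, -0.5299, -0.8480, 0.0000]
J4: z=[0.5784, -0.3614, -0.7314] o=[0.1472, -1.0707, 0.4259] → [-0.3222, -0.0721, -0.2192, 0.5784, -0.3614, -0.7314]
J5: z=[0.7168, -0.2028, 0.6671] o=[0.2441, -0.9813, 0.3490] → [0.3363, -0.0579, -0.3790, 0.7168, -0.2028, 0.6671]
q̇ = J⁺·V = [-0.3930, -0.9110, -0.9900, 0.5740, -0.0690]

-0.3930 -0.9110 -0.9900 0.5740 -0.0690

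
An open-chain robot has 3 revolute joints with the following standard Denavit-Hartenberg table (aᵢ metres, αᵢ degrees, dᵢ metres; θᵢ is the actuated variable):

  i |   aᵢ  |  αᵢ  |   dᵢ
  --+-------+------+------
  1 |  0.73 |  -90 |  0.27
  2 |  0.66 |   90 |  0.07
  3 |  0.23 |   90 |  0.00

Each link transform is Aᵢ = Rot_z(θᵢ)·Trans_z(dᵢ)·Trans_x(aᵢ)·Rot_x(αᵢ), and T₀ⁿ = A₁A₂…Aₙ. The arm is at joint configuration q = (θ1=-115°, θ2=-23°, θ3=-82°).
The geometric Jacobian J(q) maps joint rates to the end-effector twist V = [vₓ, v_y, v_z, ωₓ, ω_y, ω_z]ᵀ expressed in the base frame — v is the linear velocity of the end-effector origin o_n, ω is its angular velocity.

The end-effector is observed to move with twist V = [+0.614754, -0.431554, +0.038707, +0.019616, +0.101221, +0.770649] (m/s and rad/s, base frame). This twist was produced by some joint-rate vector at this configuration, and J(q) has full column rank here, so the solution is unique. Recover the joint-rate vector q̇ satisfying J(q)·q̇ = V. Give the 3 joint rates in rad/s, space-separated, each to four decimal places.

0.5350 -0.0250 0.2560

o_n = [-0.7207, -1.1722, 0.5404]
J₁: ẑ×o_n = [1.1722, -0.7207, 0.0000], ω = ẑ
J2: z=[0.9063, -0.4226, 0.0000] o=[-0.3085, -0.6616, 0.2700] → [-0.1143, -0.2451, -0.6370, 0.9063, -0.4226, 0.0000]
J3: z=[0.1651, 0.3541, 0.9205] o=[-0.5018, -1.2418, 0.5279] → [-0.0596, -0.2035, 0.0890, 0.1651, 0.3541, 0.9205]
q̇ = J⁺·V = [0.5350, -0.0250, 0.2560]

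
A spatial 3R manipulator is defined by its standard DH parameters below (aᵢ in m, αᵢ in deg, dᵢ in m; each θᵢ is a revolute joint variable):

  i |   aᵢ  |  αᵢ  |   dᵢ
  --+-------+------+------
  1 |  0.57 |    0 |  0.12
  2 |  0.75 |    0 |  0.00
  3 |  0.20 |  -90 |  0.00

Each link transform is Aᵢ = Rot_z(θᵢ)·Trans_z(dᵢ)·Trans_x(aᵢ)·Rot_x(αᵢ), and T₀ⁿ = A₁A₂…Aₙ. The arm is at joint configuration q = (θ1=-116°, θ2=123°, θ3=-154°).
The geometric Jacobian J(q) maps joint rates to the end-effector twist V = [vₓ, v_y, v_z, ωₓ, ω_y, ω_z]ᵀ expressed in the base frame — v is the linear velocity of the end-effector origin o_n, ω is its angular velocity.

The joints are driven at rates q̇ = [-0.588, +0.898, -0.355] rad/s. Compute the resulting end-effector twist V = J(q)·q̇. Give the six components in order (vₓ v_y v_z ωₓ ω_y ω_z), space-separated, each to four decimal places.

-0.3345 0.3852 0.0000 0.0000 0.0000 -0.0450

o_n = [0.3268, -0.5298, 0.1200]
J₁: ẑ×o_n = [0.5298, 0.3268, -0.0000], ω = ẑ
J2: z=[0.0000, 0.0000, 1.0000] o=[-0.2499, -0.5123, 0.1200] → [0.0175, 0.5767, -0.0000, 0.0000, 0.0000, 1.0000]
J3: z=[0.0000, 0.0000, 1.0000] o=[0.4945, -0.4209, 0.1200] → [0.1089, -0.1677, 0.0000, 0.0000, 0.0000, 1.0000]
V = J·q̇ = [-0.3345, 0.3852, 0.0000, 0.0000, 0.0000, -0.0450]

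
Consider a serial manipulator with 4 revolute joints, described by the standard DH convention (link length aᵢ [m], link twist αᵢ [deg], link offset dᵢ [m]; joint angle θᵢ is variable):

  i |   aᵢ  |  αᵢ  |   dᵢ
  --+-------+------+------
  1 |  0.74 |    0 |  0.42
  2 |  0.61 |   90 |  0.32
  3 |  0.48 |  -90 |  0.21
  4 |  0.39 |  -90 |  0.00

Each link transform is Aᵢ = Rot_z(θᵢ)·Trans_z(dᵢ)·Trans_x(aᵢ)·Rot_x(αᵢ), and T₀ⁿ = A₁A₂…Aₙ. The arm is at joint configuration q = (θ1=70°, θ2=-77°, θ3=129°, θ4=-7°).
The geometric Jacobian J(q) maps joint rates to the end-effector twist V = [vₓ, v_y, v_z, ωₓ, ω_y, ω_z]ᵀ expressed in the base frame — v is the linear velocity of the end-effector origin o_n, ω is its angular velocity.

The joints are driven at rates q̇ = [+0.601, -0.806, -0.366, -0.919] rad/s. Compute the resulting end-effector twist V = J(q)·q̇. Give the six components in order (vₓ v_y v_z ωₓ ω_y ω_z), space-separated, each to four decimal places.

o_n = [0.2856, 0.4319, 1.4139]
J₁: ẑ×o_n = [-0.4319, 0.2856, 0.0000], ω = ẑ
J2: z=[0.0000, 0.0000, 1.0000] o=[0.2531, 0.6954, 0.4200] → [0.2634, 0.0325, -0.0000, 0.0000, 0.0000, 1.0000]
J3: z=[-0.1219, -0.9925, 0.0000] o=[0.8585, 0.6210, 0.7400] → [-0.6688, 0.0821, -0.5457, -0.1219, -0.9925, 0.0000]
J4: z=[-0.7714, 0.0947, -0.6293] o=[0.5331, 0.4494, 1.1130] → [0.0175, 0.3879, 0.0369, -0.7714, 0.0947, -0.6293]
V = J·q̇ = [-0.2432, -0.2410, 0.1658, 0.7535, 0.2762, 0.3733]

-0.2432 -0.2410 0.1658 0.7535 0.2762 0.3733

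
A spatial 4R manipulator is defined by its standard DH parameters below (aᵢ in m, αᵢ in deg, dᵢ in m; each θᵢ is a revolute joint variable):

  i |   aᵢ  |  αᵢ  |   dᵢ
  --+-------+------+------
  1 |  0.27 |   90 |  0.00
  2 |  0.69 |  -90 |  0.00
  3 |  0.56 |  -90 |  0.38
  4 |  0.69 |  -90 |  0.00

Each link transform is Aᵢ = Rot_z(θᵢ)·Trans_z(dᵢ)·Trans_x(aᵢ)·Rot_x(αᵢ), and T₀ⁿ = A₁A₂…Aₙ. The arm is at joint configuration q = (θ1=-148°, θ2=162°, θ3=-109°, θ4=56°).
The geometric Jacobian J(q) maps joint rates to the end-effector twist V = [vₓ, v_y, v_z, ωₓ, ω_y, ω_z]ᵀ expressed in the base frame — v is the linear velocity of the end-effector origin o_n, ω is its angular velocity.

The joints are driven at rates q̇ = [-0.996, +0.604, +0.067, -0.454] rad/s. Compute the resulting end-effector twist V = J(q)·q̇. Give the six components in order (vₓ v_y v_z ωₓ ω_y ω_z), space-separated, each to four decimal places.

o_n = [-0.4451, 0.7764, 0.3007]
J₁: ẑ×o_n = [-0.7764, -0.4451, 0.0000], ω = ẑ
J2: z=[-0.5299, 0.8480, 0.0000] o=[-0.2290, -0.1431, 0.0000] → [0.2550, 0.1593, -0.3040, -0.5299, 0.8480, 0.0000]
J3: z=[0.2621, 0.1638, -0.9511] o=[0.3275, 0.2047, 0.2132] → [0.5581, 0.7119, 0.2764, 0.2621, 0.1638, -0.9511]
J4: z=[0.5901, 0.7526, 0.2922] o=[-0.0005, 0.6240, -0.2045] → [0.3357, -0.4280, 0.4245, 0.5901, 0.7526, 0.2922]
V = J·q̇ = [0.8123, 0.7815, -0.3578, -0.5704, 0.1815, -1.1924]

0.8123 0.7815 -0.3578 -0.5704 0.1815 -1.1924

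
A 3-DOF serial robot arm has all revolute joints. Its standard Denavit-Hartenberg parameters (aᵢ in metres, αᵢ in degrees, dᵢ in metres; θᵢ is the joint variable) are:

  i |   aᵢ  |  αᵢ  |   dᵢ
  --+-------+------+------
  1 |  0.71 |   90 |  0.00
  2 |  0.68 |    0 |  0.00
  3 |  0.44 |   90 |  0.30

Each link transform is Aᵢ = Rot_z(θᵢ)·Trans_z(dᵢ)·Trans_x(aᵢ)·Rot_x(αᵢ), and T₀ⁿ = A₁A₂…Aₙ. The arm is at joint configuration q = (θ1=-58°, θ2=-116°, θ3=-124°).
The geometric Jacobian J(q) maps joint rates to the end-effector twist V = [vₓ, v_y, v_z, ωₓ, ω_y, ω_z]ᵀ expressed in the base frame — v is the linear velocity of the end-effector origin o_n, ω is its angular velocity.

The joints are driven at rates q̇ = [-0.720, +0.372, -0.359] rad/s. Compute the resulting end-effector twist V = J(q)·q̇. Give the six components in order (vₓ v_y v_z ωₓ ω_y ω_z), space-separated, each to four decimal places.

-0.1138 -0.0787 -0.1138 -0.0110 -0.0069 -0.7200

o_n = [-0.1527, -0.3217, -0.2301]
J₁: ẑ×o_n = [0.3217, -0.1527, 0.0000], ω = ẑ
J2: z=[-0.8480, -0.5299, 0.0000] o=[0.3762, -0.6021, 0.0000] → [0.1219, -0.1952, -0.5181, -0.8480, -0.5299, 0.0000]
J3: z=[-0.8480, -0.5299, 0.0000] o=[0.2183, -0.3493, -0.6112] → [-0.2019, 0.3231, -0.2200, -0.8480, -0.5299, 0.0000]
V = J·q̇ = [-0.1138, -0.0787, -0.1138, -0.0110, -0.0069, -0.7200]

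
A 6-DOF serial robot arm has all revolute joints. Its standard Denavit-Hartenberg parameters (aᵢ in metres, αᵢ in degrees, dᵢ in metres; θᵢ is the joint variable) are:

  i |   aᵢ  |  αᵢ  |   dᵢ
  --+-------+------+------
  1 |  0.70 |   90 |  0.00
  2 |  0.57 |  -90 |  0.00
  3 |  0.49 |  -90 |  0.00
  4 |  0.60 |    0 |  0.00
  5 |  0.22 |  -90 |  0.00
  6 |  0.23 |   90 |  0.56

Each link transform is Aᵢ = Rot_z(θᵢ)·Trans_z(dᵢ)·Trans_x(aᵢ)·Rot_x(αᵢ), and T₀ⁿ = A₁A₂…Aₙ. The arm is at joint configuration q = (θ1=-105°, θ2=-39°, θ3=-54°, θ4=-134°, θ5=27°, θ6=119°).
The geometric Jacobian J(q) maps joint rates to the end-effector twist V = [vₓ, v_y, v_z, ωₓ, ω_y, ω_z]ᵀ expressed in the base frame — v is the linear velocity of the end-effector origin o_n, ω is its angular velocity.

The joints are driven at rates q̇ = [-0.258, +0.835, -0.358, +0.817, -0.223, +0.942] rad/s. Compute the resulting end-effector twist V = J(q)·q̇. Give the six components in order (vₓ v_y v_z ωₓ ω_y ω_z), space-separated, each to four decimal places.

-0.8373 0.3674 0.6116 -1.3630 -0.3936 -0.9578

o_n = [-1.0103, -1.5100, 0.0736]
J₁: ẑ×o_n = [1.5100, -1.0103, 0.0000], ω = ẑ
J2: z=[-0.9659, 0.2588, 0.0000] o=[-0.1812, -0.6761, 0.0000] → [0.0190, 0.0710, 1.0200, -0.9659, 0.2588, 0.0000]
J3: z=[-0.1629, -0.6079, 0.7771] o=[-0.2958, -1.1040, -0.3587] → [0.0527, -0.4848, -0.3682, -0.1629, -0.6079, 0.7771]
J4: z=[0.4050, -0.7594, -0.5091] o=[-0.7367, -1.2176, -0.5400] → [-0.6148, -0.1092, -0.3262, 0.4050, -0.7594, -0.5091]
J5: z=[0.4050, -0.7594, -0.5091] o=[-0.4320, -1.3834, -0.0504] → [-0.1586, 0.2442, -0.4905, 0.4050, -0.7594, -0.5091]
J6: z=[-0.9080, -0.3994, -0.1265] o=[-0.4084, -1.4963, 0.1369] → [0.0236, 0.0186, -0.2280, -0.9080, -0.3994, -0.1265]
V = J·q̇ = [-0.8373, 0.3674, 0.6116, -1.3630, -0.3936, -0.9578]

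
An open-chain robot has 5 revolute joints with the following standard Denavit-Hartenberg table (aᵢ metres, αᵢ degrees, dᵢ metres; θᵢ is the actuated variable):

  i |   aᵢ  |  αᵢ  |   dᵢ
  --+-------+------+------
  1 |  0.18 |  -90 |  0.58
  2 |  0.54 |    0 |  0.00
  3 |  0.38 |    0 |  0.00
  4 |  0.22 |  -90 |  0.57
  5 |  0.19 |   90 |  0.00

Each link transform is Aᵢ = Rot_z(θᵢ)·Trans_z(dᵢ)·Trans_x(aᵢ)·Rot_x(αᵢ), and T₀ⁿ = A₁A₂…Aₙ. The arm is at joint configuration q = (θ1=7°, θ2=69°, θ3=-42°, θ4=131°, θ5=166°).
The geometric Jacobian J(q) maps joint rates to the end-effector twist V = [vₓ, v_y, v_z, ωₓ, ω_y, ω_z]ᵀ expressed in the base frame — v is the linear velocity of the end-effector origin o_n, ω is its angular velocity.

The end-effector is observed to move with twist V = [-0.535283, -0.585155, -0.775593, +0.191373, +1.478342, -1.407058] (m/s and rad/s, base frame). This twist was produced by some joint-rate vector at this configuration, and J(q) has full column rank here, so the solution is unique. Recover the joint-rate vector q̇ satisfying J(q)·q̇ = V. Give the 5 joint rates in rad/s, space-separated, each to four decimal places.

o_n = [0.6101, 0.6029, -0.1100]
J₁: ẑ×o_n = [-0.6029, 0.6101, 0.0000], ω = ẑ
J2: z=[-0.1219, 0.9925, 0.0000] o=[0.1787, 0.0219, 0.5800] → [-0.6849, -0.0841, -0.4991, -0.1219, 0.9925, 0.0000]
J3: z=[-0.1219, 0.9925, 0.0000] o=[0.3707, 0.0455, 0.0759] → [-0.1845, -0.0227, -0.3055, -0.1219, 0.9925, 0.0000]
J4: z=[-0.1219, 0.9925, 0.0000] o=[0.7068, 0.0868, -0.0966] → [-0.0133, -0.0016, 0.0330, -0.1219, 0.9925, 0.0000]
J5: z=[-0.3718, -0.0457, 0.9272] o=[0.4349, 0.6277, -0.1791] → [0.0198, 0.1882, 0.0172, -0.3718, -0.0457, 0.9272]
q̇ = J⁺·V = [-0.4910, 0.9560, 0.8790, -0.3910, -0.9880]

-0.4910 0.9560 0.8790 -0.3910 -0.9880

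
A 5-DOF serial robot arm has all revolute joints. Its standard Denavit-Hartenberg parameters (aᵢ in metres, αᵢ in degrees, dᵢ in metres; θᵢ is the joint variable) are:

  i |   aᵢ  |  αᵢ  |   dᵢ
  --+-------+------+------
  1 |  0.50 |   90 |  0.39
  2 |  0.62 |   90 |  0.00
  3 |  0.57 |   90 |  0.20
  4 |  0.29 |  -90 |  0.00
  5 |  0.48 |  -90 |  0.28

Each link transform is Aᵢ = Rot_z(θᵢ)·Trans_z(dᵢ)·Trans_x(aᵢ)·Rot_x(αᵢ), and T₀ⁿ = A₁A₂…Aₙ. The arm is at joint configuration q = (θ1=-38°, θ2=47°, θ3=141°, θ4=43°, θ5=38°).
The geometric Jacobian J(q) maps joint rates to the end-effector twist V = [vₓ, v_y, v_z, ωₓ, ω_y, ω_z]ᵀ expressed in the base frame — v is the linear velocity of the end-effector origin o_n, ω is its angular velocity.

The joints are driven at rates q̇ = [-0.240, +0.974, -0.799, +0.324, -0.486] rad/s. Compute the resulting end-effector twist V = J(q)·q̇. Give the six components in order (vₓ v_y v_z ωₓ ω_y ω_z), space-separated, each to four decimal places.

o_n = [0.5659, -0.8437, -0.3727]
J₁: ẑ×o_n = [0.8437, 0.5659, -0.0000], ω = ẑ
J2: z=[-0.6157, -0.7880, 0.0000] o=[0.3940, -0.3078, 0.3900] → [0.6010, -0.4695, 0.4654, -0.6157, -0.7880, 0.0000]
J3: z=[0.5763, -0.4503, -0.6820] o=[0.7272, -0.5682, 0.8434] → [0.3596, 0.8108, -0.2314, 0.5763, -0.4503, -0.6820]
J4: z=[-0.1402, -0.8766, 0.4603] o=[0.3836, -0.7549, 0.3831] → [0.7034, -0.0220, 0.1723, -0.1402, -0.8766, 0.4603]
J5: z=[0.9706, -0.2136, -0.1112] o=[0.3268, -0.8799, 0.1276] → [0.1109, 0.4590, 0.0862, 0.9706, -0.2136, -0.1112]
V = J·q̇ = [0.2695, -1.4712, 0.6522, -1.5773, -0.5880, 0.5081]

0.2695 -1.4712 0.6522 -1.5773 -0.5880 0.5081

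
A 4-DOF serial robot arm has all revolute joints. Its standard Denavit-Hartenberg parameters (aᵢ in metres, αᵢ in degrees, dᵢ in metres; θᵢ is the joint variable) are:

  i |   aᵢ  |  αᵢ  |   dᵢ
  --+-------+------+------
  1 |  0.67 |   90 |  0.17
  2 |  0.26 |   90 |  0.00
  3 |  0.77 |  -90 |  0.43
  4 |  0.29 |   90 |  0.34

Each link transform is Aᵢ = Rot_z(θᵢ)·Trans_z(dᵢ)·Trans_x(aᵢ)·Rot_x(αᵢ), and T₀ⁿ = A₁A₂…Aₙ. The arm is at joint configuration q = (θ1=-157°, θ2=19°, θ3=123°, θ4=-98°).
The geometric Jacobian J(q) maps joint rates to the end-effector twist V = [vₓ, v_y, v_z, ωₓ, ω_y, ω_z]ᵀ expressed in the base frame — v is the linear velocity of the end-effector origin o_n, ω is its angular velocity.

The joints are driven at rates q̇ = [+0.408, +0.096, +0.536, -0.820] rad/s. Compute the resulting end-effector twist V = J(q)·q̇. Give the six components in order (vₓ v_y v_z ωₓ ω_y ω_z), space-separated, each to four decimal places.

o_n = [-0.6307, 0.1959, -0.6457]
J₁: ẑ×o_n = [-0.1959, -0.6307, 0.0000], ω = ẑ
J2: z=[-0.3907, 0.9205, 0.0000] o=[-0.6167, -0.2618, 0.1700] → [-0.7508, -0.3187, -0.1660, -0.3907, 0.9205, 0.0000]
J3: z=[-0.2997, -0.1272, -0.9455] o=[-0.8430, -0.3578, 0.2546] → [0.6381, -0.4706, -0.1389, -0.2997, -0.1272, -0.9455]
J4: z=[0.9427, -0.1915, -0.2730] o=[-0.8592, 0.3368, -0.2885] → [0.0299, 0.2744, -0.0891, 0.9427, -0.1915, -0.2730]
V = J·q̇ = [0.1655, -0.7651, -0.0174, -0.9712, 0.1772, 0.1251]

0.1655 -0.7651 -0.0174 -0.9712 0.1772 0.1251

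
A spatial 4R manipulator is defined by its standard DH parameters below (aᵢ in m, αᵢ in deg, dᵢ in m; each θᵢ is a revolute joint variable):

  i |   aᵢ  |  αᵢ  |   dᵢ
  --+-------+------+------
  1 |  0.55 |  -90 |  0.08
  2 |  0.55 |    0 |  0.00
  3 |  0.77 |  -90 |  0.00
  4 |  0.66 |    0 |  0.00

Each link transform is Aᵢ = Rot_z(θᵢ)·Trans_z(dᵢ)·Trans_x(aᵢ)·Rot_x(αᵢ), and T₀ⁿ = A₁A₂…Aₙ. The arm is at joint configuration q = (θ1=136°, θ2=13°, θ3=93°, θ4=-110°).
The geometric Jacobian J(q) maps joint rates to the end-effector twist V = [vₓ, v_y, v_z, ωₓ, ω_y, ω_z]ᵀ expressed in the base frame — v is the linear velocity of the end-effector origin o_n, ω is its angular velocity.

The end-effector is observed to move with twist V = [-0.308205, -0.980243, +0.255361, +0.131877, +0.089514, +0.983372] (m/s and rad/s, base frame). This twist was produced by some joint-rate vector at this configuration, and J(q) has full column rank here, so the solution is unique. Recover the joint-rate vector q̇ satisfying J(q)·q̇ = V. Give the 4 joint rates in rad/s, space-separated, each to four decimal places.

0.9740 -0.5580 0.4020 0.0340

o_n = [-1.1040, 0.2040, -0.5669]
J₁: ẑ×o_n = [-0.2040, -1.1040, 0.0000], ω = ẑ
J2: z=[-0.6947, -0.7193, 0.0000] o=[-0.3956, 0.3821, 0.0800] → [0.4653, -0.4494, -0.3859, -0.6947, -0.7193, 0.0000]
J3: z=[-0.6947, -0.7193, 0.0000] o=[-0.7811, 0.7543, -0.0437] → [0.3763, -0.3634, 0.1500, -0.6947, -0.7193, 0.0000]
J4: z=[0.6915, -0.6677, 0.2756] o=[-0.6285, 0.6069, -0.7839] → [-0.0338, -0.2811, -0.5962, 0.6915, -0.6677, 0.2756]
q̇ = J⁺·V = [0.9740, -0.5580, 0.4020, 0.0340]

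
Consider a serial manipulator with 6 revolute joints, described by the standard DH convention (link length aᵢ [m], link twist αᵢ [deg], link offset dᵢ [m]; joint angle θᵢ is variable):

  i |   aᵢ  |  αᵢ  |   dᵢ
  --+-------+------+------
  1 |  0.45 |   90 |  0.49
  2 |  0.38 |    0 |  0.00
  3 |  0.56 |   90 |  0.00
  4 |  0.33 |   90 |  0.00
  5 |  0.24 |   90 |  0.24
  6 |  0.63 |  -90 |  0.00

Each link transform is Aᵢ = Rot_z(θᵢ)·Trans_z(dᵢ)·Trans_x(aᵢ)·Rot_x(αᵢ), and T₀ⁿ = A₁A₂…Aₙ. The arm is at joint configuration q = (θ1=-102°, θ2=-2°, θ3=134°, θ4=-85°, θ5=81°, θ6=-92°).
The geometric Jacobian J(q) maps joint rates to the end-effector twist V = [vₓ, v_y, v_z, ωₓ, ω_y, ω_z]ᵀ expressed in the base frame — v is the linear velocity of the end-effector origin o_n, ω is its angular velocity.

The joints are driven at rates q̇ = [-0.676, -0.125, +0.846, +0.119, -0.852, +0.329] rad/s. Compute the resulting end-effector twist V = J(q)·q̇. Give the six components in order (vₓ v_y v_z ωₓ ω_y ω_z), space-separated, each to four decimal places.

0.0068 0.3272 -0.2390 -0.3497 0.6230 0.0210

o_n = [0.2521, -0.3952, 1.3490]
J₁: ẑ×o_n = [0.3952, 0.2521, -0.0000], ω = ẑ
J2: z=[-0.9781, 0.2079, 0.0000] o=[-0.0936, -0.4402, 0.4900] → [0.1786, 0.8402, -0.1159, -0.9781, 0.2079, 0.0000]
J3: z=[-0.9781, 0.2079, 0.0000] o=[-0.1725, -0.8116, 0.4767] → [0.1814, 0.8532, -0.4956, -0.9781, 0.2079, 0.0000]
J4: z=[-0.1545, -0.7269, 0.6691] o=[-0.0946, -0.4451, 0.8929] → [-0.3650, 0.3025, 0.2443, -0.1545, -0.7269, 0.6691]
J5: z=[-0.0533, -0.6701, -0.7403] o=[0.2310, -0.4946, 0.9143] → [-0.2177, 0.0075, 0.0089, -0.0533, -0.6701, -0.7403]
J6: z=[0.9986, -0.0345, -0.0407] o=[0.2186, -0.8334, 0.8976] → [0.0023, -0.4521, 0.4388, 0.9986, -0.0345, -0.0407]
V = J·q̇ = [0.0068, 0.3272, -0.2390, -0.3497, 0.6230, 0.0210]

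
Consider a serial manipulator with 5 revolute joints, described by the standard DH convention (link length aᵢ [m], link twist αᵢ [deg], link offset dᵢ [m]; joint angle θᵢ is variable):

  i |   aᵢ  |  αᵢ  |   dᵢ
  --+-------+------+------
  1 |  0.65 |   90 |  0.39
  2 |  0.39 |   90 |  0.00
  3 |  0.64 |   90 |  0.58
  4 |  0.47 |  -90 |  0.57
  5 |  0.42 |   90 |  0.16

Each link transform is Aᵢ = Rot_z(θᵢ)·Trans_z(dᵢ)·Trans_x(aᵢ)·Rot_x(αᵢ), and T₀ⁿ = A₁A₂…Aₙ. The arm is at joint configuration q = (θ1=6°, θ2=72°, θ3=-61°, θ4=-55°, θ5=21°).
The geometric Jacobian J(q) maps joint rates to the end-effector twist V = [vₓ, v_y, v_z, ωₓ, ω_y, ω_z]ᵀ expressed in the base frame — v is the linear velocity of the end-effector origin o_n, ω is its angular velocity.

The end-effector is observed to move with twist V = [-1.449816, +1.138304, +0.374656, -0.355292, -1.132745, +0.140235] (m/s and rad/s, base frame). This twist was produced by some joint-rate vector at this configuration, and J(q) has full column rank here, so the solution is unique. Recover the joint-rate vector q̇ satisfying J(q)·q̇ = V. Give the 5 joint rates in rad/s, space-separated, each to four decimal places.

o_n = [0.6726, 1.3882, 1.0061]
J₁: ẑ×o_n = [-1.3882, 0.6726, 0.0000], ω = ẑ
J2: z=[0.1045, -0.9945, 0.0000] o=[0.6464, 0.0679, 0.3900] → [-0.6128, -0.0644, 0.1640, 0.1045, -0.9945, 0.0000]
J3: z=[0.9458, 0.0994, -0.3090] o=[0.7663, 0.0805, 0.7609] → [0.4285, -0.2030, 1.2461, 0.9458, 0.0994, -0.3090]
J4: z=[-0.3195, 0.4539, -0.8318] o=[1.3517, 0.7049, 0.8768] → [0.6270, 0.6063, 0.0900, -0.3195, 0.4539, -0.8318]
J5: z=[0.5897, 0.7824, 0.2005] o=[0.8210, 1.1641, 0.6459] → [0.2369, -0.2422, 0.2483, 0.5897, 0.7824, 0.2005]
q̇ = J⁺·V = [0.9600, 0.7070, 0.3530, 0.6240, -0.9560]

0.9600 0.7070 0.3530 0.6240 -0.9560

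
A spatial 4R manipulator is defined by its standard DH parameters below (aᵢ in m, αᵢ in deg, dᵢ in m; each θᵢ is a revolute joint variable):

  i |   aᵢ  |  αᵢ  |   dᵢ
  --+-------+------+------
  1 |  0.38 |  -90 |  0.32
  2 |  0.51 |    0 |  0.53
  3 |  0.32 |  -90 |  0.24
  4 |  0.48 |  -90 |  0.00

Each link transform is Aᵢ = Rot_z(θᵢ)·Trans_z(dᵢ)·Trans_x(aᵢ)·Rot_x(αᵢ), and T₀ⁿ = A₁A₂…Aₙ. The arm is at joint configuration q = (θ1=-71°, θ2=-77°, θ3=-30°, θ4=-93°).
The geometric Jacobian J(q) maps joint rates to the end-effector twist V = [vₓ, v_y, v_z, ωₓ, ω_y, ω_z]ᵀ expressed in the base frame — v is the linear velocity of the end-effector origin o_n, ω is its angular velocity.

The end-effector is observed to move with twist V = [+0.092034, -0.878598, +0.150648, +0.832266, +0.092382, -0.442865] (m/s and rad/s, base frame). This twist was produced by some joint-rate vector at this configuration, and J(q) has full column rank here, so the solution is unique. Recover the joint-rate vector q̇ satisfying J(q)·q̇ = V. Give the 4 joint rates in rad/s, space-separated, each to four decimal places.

-0.4990 0.0680 0.7490 0.1920

o_n = [1.3143, 0.0205, 1.0989]
J₁: ẑ×o_n = [-0.0205, 1.3143, 0.0000], ω = ẑ
J2: z=[0.9455, 0.3256, 0.0000] o=[0.1237, -0.3593, 0.3200] → [0.2536, -0.7365, -0.0285, 0.9455, 0.3256, 0.0000]
J3: z=[0.9455, 0.3256, 0.0000] o=[0.6622, -0.2952, 0.8169] → [0.0918, -0.2666, 0.0862, 0.9455, 0.3256, 0.0000]
J4: z=[0.3113, -0.9042, 0.2924] o=[0.8587, -0.1286, 1.1229] → [-0.0219, 0.1407, 0.4584, 0.3113, -0.9042, 0.2924]
q̇ = J⁺·V = [-0.4990, 0.0680, 0.7490, 0.1920]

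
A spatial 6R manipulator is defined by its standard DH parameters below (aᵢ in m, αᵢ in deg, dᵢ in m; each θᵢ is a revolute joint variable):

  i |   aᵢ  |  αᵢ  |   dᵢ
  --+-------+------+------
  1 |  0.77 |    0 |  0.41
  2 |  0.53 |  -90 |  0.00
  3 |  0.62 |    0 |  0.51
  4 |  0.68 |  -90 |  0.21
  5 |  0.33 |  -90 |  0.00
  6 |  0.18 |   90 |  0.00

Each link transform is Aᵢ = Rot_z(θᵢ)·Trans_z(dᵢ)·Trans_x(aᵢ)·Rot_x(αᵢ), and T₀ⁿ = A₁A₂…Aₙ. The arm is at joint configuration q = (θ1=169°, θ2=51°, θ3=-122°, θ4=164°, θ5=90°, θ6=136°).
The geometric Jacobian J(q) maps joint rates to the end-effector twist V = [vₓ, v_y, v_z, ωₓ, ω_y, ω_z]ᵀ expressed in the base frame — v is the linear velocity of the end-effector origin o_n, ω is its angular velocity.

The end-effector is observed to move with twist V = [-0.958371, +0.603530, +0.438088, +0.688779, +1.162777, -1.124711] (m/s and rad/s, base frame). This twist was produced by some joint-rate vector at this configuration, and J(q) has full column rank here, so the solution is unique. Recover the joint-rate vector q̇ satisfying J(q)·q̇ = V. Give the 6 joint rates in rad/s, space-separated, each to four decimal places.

o_n = [-1.0275, -0.7591, 0.5737]
J₁: ẑ×o_n = [0.7591, -1.0275, 0.0000], ω = ẑ
J2: z=[0.0000, 0.0000, 1.0000] o=[-0.7559, 0.1469, 0.4100] → [0.9060, -0.2716, 0.0000, 0.0000, 0.0000, 1.0000]
J3: z=[0.6428, -0.7660, 0.0000] o=[-1.1619, -0.1938, 0.4100] → [-0.1254, -0.1052, -0.2605, 0.6428, -0.7660, 0.0000]
J4: z=[0.6428, -0.7660, 0.0000] o=[-0.5824, -0.3732, 0.9358] → [0.2774, 0.2327, -0.5890, 0.6428, -0.7660, 0.0000]
J5: z=[0.5126, 0.4301, -0.7431] o=[-0.8345, -0.8589, 0.4808] → [0.1142, 0.0958, 0.1342, 0.5126, 0.4301, -0.7431]
J6: z=[0.5693, 0.4777, 0.6691] o=[-1.0466, -0.6061, 0.4808] → [0.1467, -0.0401, -0.0962, 0.5693, 0.4777, 0.6691]
q̇ = J⁺·V = [-0.6800, -0.4140, 0.4440, -0.8920, 0.8760, 0.9270]

-0.6800 -0.4140 0.4440 -0.8920 0.8760 0.9270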